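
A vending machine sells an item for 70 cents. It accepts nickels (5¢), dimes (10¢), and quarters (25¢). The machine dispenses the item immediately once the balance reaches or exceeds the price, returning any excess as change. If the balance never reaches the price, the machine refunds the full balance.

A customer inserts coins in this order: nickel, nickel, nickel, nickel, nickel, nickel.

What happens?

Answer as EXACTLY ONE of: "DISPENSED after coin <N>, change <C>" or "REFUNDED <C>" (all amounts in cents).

Answer: REFUNDED 30

Derivation:
Price: 70¢
Coin 1 (nickel, 5¢): balance = 5¢
Coin 2 (nickel, 5¢): balance = 10¢
Coin 3 (nickel, 5¢): balance = 15¢
Coin 4 (nickel, 5¢): balance = 20¢
Coin 5 (nickel, 5¢): balance = 25¢
Coin 6 (nickel, 5¢): balance = 30¢
All coins inserted, balance 30¢ < price 70¢ → REFUND 30¢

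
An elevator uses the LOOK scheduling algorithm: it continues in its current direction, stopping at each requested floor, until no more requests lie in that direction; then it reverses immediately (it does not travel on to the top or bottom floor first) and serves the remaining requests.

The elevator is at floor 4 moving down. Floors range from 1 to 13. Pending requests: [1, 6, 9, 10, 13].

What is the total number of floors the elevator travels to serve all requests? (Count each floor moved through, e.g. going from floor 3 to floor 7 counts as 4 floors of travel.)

Start at floor 4 moving down, LOOK stop order: [1, 6, 9, 10, 13]
  4 → 1: |1-4| = 3, total = 3
  1 → 6: |6-1| = 5, total = 8
  6 → 9: |9-6| = 3, total = 11
  9 → 10: |10-9| = 1, total = 12
  10 → 13: |13-10| = 3, total = 15

Answer: 15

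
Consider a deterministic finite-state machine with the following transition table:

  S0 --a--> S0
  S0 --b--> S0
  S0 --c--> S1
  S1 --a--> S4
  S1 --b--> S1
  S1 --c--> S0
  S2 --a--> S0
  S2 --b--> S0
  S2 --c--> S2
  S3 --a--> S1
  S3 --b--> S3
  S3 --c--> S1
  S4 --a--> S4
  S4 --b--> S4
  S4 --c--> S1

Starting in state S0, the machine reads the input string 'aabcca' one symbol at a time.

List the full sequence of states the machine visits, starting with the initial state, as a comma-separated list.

Answer: S0, S0, S0, S0, S1, S0, S0

Derivation:
Start: S0
  read 'a': S0 --a--> S0
  read 'a': S0 --a--> S0
  read 'b': S0 --b--> S0
  read 'c': S0 --c--> S1
  read 'c': S1 --c--> S0
  read 'a': S0 --a--> S0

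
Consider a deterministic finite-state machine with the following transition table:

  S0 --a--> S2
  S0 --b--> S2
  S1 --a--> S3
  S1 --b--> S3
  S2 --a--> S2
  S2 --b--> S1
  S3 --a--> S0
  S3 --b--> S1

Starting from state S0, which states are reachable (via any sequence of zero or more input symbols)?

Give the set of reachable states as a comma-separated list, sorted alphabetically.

BFS from S0:
  visit S0: S0--a-->S2 (new), S0--b-->S2 (seen)
  visit S2: S2--a-->S2 (seen), S2--b-->S1 (new)
  visit S1: S1--a-->S3 (new), S1--b-->S3 (seen)
  visit S3: S3--a-->S0 (seen), S3--b-->S1 (seen)

Answer: S0, S1, S2, S3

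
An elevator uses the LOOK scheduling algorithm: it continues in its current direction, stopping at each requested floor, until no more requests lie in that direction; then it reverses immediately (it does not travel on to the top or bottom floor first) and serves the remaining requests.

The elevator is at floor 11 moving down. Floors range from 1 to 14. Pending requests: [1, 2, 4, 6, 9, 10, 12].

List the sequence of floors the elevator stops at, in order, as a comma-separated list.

Answer: 10, 9, 6, 4, 2, 1, 12

Derivation:
Current: 11, moving DOWN
Serve below first (descending): [10, 9, 6, 4, 2, 1]
Then reverse, serve above (ascending): [12]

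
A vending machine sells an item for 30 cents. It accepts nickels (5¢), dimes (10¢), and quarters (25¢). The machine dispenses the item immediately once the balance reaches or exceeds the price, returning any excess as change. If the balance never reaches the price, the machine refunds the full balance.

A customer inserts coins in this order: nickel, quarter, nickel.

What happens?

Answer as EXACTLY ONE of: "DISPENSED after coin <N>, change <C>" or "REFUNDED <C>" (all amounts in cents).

Answer: DISPENSED after coin 2, change 0

Derivation:
Price: 30¢
Coin 1 (nickel, 5¢): balance = 5¢
Coin 2 (quarter, 25¢): balance = 30¢
  → balance >= price → DISPENSE, change = 30 - 30 = 0¢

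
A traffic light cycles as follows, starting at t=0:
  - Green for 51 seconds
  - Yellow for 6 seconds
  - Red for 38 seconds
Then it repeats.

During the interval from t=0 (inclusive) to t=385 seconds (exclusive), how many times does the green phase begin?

Answer: 5

Derivation:
Cycle = 51+6+38 = 95s
green phase starts at t = k*95 + 0 for k=0,1,2,...
Need k*95+0 < 385 → k < 4.053
k ∈ {0, ..., 4} → 5 starts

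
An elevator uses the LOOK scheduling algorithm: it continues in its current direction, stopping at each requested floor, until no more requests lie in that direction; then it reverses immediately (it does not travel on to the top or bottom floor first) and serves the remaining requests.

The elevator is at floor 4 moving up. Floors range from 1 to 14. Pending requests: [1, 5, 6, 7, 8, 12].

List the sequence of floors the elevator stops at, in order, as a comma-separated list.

Current: 4, moving UP
Serve above first (ascending): [5, 6, 7, 8, 12]
Then reverse, serve below (descending): [1]

Answer: 5, 6, 7, 8, 12, 1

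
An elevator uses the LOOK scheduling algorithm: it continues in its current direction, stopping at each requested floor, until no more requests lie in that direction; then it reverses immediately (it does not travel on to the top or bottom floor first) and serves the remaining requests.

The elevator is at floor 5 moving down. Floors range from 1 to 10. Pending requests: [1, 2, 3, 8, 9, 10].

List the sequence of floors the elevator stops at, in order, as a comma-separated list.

Answer: 3, 2, 1, 8, 9, 10

Derivation:
Current: 5, moving DOWN
Serve below first (descending): [3, 2, 1]
Then reverse, serve above (ascending): [8, 9, 10]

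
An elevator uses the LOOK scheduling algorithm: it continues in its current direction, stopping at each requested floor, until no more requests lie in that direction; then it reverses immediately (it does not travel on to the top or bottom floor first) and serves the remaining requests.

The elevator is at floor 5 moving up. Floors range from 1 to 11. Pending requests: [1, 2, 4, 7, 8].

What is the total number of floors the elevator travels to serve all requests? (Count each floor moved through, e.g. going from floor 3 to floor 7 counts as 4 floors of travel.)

Start at floor 5 moving up, LOOK stop order: [7, 8, 4, 2, 1]
  5 → 7: |7-5| = 2, total = 2
  7 → 8: |8-7| = 1, total = 3
  8 → 4: |4-8| = 4, total = 7
  4 → 2: |2-4| = 2, total = 9
  2 → 1: |1-2| = 1, total = 10

Answer: 10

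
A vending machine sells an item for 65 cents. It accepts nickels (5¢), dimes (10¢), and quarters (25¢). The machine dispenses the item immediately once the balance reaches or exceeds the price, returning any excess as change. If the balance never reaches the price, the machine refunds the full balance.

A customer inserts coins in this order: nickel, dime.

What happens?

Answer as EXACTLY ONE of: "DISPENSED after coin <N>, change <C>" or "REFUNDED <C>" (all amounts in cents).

Price: 65¢
Coin 1 (nickel, 5¢): balance = 5¢
Coin 2 (dime, 10¢): balance = 15¢
All coins inserted, balance 15¢ < price 65¢ → REFUND 15¢

Answer: REFUNDED 15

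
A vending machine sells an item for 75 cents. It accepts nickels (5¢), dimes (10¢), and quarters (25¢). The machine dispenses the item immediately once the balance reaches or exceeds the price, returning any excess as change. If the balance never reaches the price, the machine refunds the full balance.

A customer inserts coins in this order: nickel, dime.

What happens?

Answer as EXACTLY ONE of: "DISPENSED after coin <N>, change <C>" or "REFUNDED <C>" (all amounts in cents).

Answer: REFUNDED 15

Derivation:
Price: 75¢
Coin 1 (nickel, 5¢): balance = 5¢
Coin 2 (dime, 10¢): balance = 15¢
All coins inserted, balance 15¢ < price 75¢ → REFUND 15¢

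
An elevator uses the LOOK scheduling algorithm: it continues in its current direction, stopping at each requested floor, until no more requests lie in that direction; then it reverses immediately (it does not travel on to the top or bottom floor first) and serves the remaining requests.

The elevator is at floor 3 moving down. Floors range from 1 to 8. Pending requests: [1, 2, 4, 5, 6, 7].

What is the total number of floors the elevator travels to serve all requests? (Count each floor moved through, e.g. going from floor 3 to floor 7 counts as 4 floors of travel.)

Answer: 8

Derivation:
Start at floor 3 moving down, LOOK stop order: [2, 1, 4, 5, 6, 7]
  3 → 2: |2-3| = 1, total = 1
  2 → 1: |1-2| = 1, total = 2
  1 → 4: |4-1| = 3, total = 5
  4 → 5: |5-4| = 1, total = 6
  5 → 6: |6-5| = 1, total = 7
  6 → 7: |7-6| = 1, total = 8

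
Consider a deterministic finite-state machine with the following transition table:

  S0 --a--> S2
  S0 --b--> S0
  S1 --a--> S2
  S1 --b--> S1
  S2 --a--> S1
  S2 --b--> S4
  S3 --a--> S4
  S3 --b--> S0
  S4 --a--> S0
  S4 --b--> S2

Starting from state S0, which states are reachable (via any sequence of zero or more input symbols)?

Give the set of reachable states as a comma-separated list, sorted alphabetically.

BFS from S0:
  visit S0: S0--a-->S2 (new), S0--b-->S0 (seen)
  visit S2: S2--a-->S1 (new), S2--b-->S4 (new)
  visit S1: S1--a-->S2 (seen), S1--b-->S1 (seen)
  visit S4: S4--a-->S0 (seen), S4--b-->S2 (seen)

Answer: S0, S1, S2, S4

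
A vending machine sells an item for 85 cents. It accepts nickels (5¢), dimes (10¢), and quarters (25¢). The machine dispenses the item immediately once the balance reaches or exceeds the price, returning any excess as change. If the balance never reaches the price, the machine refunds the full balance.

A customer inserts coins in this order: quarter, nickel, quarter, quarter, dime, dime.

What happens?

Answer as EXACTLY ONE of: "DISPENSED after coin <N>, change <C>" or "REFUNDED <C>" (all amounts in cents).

Price: 85¢
Coin 1 (quarter, 25¢): balance = 25¢
Coin 2 (nickel, 5¢): balance = 30¢
Coin 3 (quarter, 25¢): balance = 55¢
Coin 4 (quarter, 25¢): balance = 80¢
Coin 5 (dime, 10¢): balance = 90¢
  → balance >= price → DISPENSE, change = 90 - 85 = 5¢

Answer: DISPENSED after coin 5, change 5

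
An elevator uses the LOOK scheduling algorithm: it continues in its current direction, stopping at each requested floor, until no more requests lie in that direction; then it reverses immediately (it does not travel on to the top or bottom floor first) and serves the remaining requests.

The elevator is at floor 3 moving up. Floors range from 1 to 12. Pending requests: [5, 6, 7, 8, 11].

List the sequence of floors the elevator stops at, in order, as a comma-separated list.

Current: 3, moving UP
Serve above first (ascending): [5, 6, 7, 8, 11]
Then reverse, serve below (descending): []

Answer: 5, 6, 7, 8, 11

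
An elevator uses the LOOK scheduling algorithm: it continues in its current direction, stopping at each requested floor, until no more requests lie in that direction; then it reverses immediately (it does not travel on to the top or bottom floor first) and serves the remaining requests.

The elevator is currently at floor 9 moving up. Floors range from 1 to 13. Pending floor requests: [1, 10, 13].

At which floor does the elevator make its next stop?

Current floor: 9, direction: up
Requests above: [10, 13]
Requests below: [1]
Moving up and requests lie above → nearest above is min([10, 13]) = 10

Answer: 10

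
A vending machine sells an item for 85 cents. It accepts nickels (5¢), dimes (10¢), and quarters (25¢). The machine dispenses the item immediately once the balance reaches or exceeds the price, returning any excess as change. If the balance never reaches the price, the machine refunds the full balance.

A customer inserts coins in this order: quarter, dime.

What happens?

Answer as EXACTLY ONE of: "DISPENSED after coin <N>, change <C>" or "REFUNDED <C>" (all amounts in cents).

Answer: REFUNDED 35

Derivation:
Price: 85¢
Coin 1 (quarter, 25¢): balance = 25¢
Coin 2 (dime, 10¢): balance = 35¢
All coins inserted, balance 35¢ < price 85¢ → REFUND 35¢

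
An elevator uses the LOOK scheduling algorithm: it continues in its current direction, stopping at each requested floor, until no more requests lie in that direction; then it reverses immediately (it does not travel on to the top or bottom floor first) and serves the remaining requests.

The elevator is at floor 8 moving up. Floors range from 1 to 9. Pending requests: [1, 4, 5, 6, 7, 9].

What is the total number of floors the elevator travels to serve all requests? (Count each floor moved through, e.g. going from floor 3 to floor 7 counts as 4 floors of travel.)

Answer: 9

Derivation:
Start at floor 8 moving up, LOOK stop order: [9, 7, 6, 5, 4, 1]
  8 → 9: |9-8| = 1, total = 1
  9 → 7: |7-9| = 2, total = 3
  7 → 6: |6-7| = 1, total = 4
  6 → 5: |5-6| = 1, total = 5
  5 → 4: |4-5| = 1, total = 6
  4 → 1: |1-4| = 3, total = 9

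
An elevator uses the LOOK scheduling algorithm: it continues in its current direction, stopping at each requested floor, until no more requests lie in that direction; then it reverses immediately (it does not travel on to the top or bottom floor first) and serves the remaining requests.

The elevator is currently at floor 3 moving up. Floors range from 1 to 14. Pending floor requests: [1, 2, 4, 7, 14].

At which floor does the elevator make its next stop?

Answer: 4

Derivation:
Current floor: 3, direction: up
Requests above: [4, 7, 14]
Requests below: [1, 2]
Moving up and requests lie above → nearest above is min([4, 7, 14]) = 4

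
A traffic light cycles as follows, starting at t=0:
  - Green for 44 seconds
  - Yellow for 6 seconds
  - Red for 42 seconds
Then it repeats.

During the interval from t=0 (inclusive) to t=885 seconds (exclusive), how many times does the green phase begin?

Cycle = 44+6+42 = 92s
green phase starts at t = k*92 + 0 for k=0,1,2,...
Need k*92+0 < 885 → k < 9.620
k ∈ {0, ..., 9} → 10 starts

Answer: 10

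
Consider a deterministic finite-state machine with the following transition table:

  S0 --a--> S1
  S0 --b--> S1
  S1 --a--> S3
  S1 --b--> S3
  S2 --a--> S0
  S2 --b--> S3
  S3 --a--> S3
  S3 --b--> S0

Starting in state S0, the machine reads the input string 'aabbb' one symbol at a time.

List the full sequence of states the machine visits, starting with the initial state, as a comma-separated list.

Answer: S0, S1, S3, S0, S1, S3

Derivation:
Start: S0
  read 'a': S0 --a--> S1
  read 'a': S1 --a--> S3
  read 'b': S3 --b--> S0
  read 'b': S0 --b--> S1
  read 'b': S1 --b--> S3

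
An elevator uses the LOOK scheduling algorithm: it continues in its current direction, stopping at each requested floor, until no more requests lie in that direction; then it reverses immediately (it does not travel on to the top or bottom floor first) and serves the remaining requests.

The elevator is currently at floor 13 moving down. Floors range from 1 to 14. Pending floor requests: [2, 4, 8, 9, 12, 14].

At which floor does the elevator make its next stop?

Answer: 12

Derivation:
Current floor: 13, direction: down
Requests above: [14]
Requests below: [2, 4, 8, 9, 12]
Moving down and requests lie below → nearest below is max([2, 4, 8, 9, 12]) = 12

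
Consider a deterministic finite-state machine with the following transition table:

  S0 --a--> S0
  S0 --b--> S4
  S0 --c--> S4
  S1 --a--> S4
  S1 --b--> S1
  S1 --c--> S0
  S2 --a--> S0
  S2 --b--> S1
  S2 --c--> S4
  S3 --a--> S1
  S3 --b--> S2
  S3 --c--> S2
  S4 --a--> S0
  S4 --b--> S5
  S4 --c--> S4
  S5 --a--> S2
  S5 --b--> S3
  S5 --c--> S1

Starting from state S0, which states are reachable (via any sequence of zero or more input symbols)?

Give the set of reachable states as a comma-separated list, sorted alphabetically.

BFS from S0:
  visit S0: S0--a-->S0 (seen), S0--b-->S4 (new), S0--c-->S4 (seen)
  visit S4: S4--a-->S0 (seen), S4--b-->S5 (new), S4--c-->S4 (seen)
  visit S5: S5--a-->S2 (new), S5--b-->S3 (new), S5--c-->S1 (new)
  visit S2: S2--a-->S0 (seen), S2--b-->S1 (seen), S2--c-->S4 (seen)
  visit S3: S3--a-->S1 (seen), S3--b-->S2 (seen), S3--c-->S2 (seen)
  visit S1: S1--a-->S4 (seen), S1--b-->S1 (seen), S1--c-->S0 (seen)

Answer: S0, S1, S2, S3, S4, S5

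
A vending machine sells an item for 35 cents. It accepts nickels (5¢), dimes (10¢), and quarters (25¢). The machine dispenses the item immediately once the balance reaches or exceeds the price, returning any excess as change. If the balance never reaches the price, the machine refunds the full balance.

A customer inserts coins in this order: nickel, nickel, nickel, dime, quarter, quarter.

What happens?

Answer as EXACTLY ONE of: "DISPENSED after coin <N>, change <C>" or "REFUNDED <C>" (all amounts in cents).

Answer: DISPENSED after coin 5, change 15

Derivation:
Price: 35¢
Coin 1 (nickel, 5¢): balance = 5¢
Coin 2 (nickel, 5¢): balance = 10¢
Coin 3 (nickel, 5¢): balance = 15¢
Coin 4 (dime, 10¢): balance = 25¢
Coin 5 (quarter, 25¢): balance = 50¢
  → balance >= price → DISPENSE, change = 50 - 35 = 15¢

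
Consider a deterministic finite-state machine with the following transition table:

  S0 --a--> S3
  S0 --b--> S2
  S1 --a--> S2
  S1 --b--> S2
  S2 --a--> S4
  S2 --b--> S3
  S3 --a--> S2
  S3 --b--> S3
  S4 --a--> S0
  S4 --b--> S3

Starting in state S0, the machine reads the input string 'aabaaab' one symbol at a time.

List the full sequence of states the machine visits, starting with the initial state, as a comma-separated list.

Start: S0
  read 'a': S0 --a--> S3
  read 'a': S3 --a--> S2
  read 'b': S2 --b--> S3
  read 'a': S3 --a--> S2
  read 'a': S2 --a--> S4
  read 'a': S4 --a--> S0
  read 'b': S0 --b--> S2

Answer: S0, S3, S2, S3, S2, S4, S0, S2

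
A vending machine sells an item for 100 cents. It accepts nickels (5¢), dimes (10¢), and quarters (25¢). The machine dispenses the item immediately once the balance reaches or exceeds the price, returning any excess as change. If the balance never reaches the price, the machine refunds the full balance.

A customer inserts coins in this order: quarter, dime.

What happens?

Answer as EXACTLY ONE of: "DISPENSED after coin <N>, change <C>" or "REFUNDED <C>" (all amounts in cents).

Answer: REFUNDED 35

Derivation:
Price: 100¢
Coin 1 (quarter, 25¢): balance = 25¢
Coin 2 (dime, 10¢): balance = 35¢
All coins inserted, balance 35¢ < price 100¢ → REFUND 35¢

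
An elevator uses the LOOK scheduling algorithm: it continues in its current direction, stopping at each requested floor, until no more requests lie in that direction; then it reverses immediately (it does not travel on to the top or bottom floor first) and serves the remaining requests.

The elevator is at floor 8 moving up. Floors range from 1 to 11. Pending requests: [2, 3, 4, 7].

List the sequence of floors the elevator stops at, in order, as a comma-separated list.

Answer: 7, 4, 3, 2

Derivation:
Current: 8, moving UP
Serve above first (ascending): []
Then reverse, serve below (descending): [7, 4, 3, 2]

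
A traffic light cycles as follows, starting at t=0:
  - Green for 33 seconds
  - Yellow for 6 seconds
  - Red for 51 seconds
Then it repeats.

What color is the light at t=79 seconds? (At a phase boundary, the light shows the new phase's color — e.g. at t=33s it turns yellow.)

Answer: red

Derivation:
Cycle length = 33 + 6 + 51 = 90s
t = 79, phase_t = 79 mod 90 = 79
79 >= 39 → RED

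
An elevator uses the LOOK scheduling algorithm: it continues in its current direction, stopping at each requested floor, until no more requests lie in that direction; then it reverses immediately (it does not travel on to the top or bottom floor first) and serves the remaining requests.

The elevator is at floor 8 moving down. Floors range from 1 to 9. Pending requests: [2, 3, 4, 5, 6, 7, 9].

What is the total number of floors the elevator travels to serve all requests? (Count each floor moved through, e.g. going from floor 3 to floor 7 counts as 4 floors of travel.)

Answer: 13

Derivation:
Start at floor 8 moving down, LOOK stop order: [7, 6, 5, 4, 3, 2, 9]
  8 → 7: |7-8| = 1, total = 1
  7 → 6: |6-7| = 1, total = 2
  6 → 5: |5-6| = 1, total = 3
  5 → 4: |4-5| = 1, total = 4
  4 → 3: |3-4| = 1, total = 5
  3 → 2: |2-3| = 1, total = 6
  2 → 9: |9-2| = 7, total = 13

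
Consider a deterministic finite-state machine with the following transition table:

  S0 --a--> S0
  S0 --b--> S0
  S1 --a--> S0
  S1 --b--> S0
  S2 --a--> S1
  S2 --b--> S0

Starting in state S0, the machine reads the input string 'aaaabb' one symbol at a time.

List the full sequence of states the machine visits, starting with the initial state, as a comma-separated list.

Start: S0
  read 'a': S0 --a--> S0
  read 'a': S0 --a--> S0
  read 'a': S0 --a--> S0
  read 'a': S0 --a--> S0
  read 'b': S0 --b--> S0
  read 'b': S0 --b--> S0

Answer: S0, S0, S0, S0, S0, S0, S0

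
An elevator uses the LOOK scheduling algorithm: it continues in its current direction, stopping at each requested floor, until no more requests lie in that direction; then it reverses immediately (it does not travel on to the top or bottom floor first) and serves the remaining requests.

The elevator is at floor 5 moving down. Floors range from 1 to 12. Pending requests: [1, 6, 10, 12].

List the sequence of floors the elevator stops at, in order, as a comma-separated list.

Current: 5, moving DOWN
Serve below first (descending): [1]
Then reverse, serve above (ascending): [6, 10, 12]

Answer: 1, 6, 10, 12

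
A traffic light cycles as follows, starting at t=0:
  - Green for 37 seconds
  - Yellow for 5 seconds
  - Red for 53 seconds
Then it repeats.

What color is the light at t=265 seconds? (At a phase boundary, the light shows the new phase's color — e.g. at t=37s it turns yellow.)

Answer: red

Derivation:
Cycle length = 37 + 5 + 53 = 95s
t = 265, phase_t = 265 mod 95 = 75
75 >= 42 → RED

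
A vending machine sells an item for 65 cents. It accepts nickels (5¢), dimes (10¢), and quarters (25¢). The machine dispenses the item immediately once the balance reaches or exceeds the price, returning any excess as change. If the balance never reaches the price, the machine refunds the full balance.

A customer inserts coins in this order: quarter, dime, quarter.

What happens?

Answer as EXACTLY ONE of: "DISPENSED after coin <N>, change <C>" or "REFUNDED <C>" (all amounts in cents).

Price: 65¢
Coin 1 (quarter, 25¢): balance = 25¢
Coin 2 (dime, 10¢): balance = 35¢
Coin 3 (quarter, 25¢): balance = 60¢
All coins inserted, balance 60¢ < price 65¢ → REFUND 60¢

Answer: REFUNDED 60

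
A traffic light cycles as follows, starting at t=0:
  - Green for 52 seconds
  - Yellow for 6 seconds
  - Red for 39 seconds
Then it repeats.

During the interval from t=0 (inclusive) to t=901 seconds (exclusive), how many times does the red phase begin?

Cycle = 52+6+39 = 97s
red phase starts at t = k*97 + 58 for k=0,1,2,...
Need k*97+58 < 901 → k < 8.691
k ∈ {0, ..., 8} → 9 starts

Answer: 9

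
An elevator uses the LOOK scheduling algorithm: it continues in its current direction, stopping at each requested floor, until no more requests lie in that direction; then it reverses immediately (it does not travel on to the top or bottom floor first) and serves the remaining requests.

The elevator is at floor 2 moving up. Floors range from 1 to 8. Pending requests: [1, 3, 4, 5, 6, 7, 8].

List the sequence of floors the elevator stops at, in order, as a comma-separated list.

Answer: 3, 4, 5, 6, 7, 8, 1

Derivation:
Current: 2, moving UP
Serve above first (ascending): [3, 4, 5, 6, 7, 8]
Then reverse, serve below (descending): [1]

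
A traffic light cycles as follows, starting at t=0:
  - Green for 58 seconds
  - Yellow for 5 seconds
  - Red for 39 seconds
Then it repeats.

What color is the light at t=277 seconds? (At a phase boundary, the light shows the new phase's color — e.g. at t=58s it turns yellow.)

Cycle length = 58 + 5 + 39 = 102s
t = 277, phase_t = 277 mod 102 = 73
73 >= 63 → RED

Answer: red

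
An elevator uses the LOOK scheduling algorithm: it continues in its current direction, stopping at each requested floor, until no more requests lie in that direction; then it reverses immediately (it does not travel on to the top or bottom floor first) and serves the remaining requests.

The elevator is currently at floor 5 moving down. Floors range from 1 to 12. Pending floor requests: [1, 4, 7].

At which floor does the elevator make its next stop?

Current floor: 5, direction: down
Requests above: [7]
Requests below: [1, 4]
Moving down and requests lie below → nearest below is max([1, 4]) = 4

Answer: 4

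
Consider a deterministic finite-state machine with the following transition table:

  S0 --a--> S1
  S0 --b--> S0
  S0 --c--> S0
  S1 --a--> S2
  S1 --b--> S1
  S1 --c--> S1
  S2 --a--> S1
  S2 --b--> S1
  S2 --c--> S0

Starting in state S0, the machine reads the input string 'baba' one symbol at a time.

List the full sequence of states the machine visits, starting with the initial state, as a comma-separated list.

Answer: S0, S0, S1, S1, S2

Derivation:
Start: S0
  read 'b': S0 --b--> S0
  read 'a': S0 --a--> S1
  read 'b': S1 --b--> S1
  read 'a': S1 --a--> S2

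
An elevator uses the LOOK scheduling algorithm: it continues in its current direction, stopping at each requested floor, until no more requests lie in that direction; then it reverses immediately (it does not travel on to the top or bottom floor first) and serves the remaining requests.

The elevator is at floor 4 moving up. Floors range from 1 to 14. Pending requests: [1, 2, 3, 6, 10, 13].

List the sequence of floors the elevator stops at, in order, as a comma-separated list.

Answer: 6, 10, 13, 3, 2, 1

Derivation:
Current: 4, moving UP
Serve above first (ascending): [6, 10, 13]
Then reverse, serve below (descending): [3, 2, 1]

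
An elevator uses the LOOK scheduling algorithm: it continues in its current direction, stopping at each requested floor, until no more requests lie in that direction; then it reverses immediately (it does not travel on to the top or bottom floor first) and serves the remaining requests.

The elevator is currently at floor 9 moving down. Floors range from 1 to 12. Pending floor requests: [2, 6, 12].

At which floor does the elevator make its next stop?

Answer: 6

Derivation:
Current floor: 9, direction: down
Requests above: [12]
Requests below: [2, 6]
Moving down and requests lie below → nearest below is max([2, 6]) = 6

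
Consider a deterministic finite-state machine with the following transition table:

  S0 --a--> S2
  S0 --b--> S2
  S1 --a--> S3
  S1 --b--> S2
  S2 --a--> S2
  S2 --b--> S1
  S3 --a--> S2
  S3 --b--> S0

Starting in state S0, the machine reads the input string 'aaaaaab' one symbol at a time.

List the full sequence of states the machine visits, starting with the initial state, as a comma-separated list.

Answer: S0, S2, S2, S2, S2, S2, S2, S1

Derivation:
Start: S0
  read 'a': S0 --a--> S2
  read 'a': S2 --a--> S2
  read 'a': S2 --a--> S2
  read 'a': S2 --a--> S2
  read 'a': S2 --a--> S2
  read 'a': S2 --a--> S2
  read 'b': S2 --b--> S1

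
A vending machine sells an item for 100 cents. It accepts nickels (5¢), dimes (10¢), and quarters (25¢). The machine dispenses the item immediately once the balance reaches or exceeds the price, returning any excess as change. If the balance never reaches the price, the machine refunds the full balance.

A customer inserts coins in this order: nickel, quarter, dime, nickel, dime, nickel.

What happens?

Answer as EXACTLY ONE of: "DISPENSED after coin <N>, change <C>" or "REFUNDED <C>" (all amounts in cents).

Price: 100¢
Coin 1 (nickel, 5¢): balance = 5¢
Coin 2 (quarter, 25¢): balance = 30¢
Coin 3 (dime, 10¢): balance = 40¢
Coin 4 (nickel, 5¢): balance = 45¢
Coin 5 (dime, 10¢): balance = 55¢
Coin 6 (nickel, 5¢): balance = 60¢
All coins inserted, balance 60¢ < price 100¢ → REFUND 60¢

Answer: REFUNDED 60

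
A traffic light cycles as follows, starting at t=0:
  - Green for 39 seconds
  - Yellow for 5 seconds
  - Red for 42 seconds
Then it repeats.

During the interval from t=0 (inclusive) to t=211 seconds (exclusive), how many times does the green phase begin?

Answer: 3

Derivation:
Cycle = 39+5+42 = 86s
green phase starts at t = k*86 + 0 for k=0,1,2,...
Need k*86+0 < 211 → k < 2.453
k ∈ {0, ..., 2} → 3 starts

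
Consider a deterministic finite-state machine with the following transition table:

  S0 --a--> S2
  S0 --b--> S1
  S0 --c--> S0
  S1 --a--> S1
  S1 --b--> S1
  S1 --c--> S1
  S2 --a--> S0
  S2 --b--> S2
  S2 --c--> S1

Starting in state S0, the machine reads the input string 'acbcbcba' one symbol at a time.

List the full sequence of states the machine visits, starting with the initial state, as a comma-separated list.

Answer: S0, S2, S1, S1, S1, S1, S1, S1, S1

Derivation:
Start: S0
  read 'a': S0 --a--> S2
  read 'c': S2 --c--> S1
  read 'b': S1 --b--> S1
  read 'c': S1 --c--> S1
  read 'b': S1 --b--> S1
  read 'c': S1 --c--> S1
  read 'b': S1 --b--> S1
  read 'a': S1 --a--> S1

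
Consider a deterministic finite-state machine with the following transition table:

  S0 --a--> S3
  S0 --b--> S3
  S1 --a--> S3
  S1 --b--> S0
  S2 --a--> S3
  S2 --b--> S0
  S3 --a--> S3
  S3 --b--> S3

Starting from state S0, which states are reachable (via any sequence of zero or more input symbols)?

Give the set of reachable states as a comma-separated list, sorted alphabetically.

BFS from S0:
  visit S0: S0--a-->S3 (new), S0--b-->S3 (seen)
  visit S3: S3--a-->S3 (seen), S3--b-->S3 (seen)

Answer: S0, S3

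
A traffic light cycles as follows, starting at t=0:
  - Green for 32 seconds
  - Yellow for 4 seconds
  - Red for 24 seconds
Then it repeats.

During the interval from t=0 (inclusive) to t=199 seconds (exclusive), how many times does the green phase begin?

Answer: 4

Derivation:
Cycle = 32+4+24 = 60s
green phase starts at t = k*60 + 0 for k=0,1,2,...
Need k*60+0 < 199 → k < 3.317
k ∈ {0, ..., 3} → 4 starts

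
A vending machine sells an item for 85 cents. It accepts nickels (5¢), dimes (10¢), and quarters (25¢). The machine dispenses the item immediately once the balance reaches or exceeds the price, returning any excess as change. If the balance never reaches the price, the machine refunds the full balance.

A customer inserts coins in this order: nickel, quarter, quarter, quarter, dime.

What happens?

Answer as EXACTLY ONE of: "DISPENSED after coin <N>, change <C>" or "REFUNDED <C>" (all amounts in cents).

Answer: DISPENSED after coin 5, change 5

Derivation:
Price: 85¢
Coin 1 (nickel, 5¢): balance = 5¢
Coin 2 (quarter, 25¢): balance = 30¢
Coin 3 (quarter, 25¢): balance = 55¢
Coin 4 (quarter, 25¢): balance = 80¢
Coin 5 (dime, 10¢): balance = 90¢
  → balance >= price → DISPENSE, change = 90 - 85 = 5¢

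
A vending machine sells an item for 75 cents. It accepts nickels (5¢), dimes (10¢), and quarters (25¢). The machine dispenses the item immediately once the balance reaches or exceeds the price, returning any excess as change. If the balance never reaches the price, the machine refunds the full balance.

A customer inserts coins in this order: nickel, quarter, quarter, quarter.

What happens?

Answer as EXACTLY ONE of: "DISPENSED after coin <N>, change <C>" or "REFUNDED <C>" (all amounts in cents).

Answer: DISPENSED after coin 4, change 5

Derivation:
Price: 75¢
Coin 1 (nickel, 5¢): balance = 5¢
Coin 2 (quarter, 25¢): balance = 30¢
Coin 3 (quarter, 25¢): balance = 55¢
Coin 4 (quarter, 25¢): balance = 80¢
  → balance >= price → DISPENSE, change = 80 - 75 = 5¢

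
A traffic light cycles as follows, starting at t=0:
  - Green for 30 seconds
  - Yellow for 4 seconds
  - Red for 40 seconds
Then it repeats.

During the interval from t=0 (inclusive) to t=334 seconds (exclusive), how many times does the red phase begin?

Cycle = 30+4+40 = 74s
red phase starts at t = k*74 + 34 for k=0,1,2,...
Need k*74+34 < 334 → k < 4.054
k ∈ {0, ..., 4} → 5 starts

Answer: 5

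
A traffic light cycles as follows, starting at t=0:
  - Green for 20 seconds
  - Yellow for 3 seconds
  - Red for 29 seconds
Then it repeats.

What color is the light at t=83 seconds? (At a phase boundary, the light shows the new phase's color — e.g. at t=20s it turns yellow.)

Cycle length = 20 + 3 + 29 = 52s
t = 83, phase_t = 83 mod 52 = 31
31 >= 23 → RED

Answer: red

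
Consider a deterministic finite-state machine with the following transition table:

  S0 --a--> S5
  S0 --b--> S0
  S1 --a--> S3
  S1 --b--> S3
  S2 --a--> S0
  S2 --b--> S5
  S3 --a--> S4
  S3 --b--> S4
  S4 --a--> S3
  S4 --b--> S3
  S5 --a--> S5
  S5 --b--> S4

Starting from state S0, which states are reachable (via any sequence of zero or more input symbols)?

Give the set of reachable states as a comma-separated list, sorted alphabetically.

BFS from S0:
  visit S0: S0--a-->S5 (new), S0--b-->S0 (seen)
  visit S5: S5--a-->S5 (seen), S5--b-->S4 (new)
  visit S4: S4--a-->S3 (new), S4--b-->S3 (seen)
  visit S3: S3--a-->S4 (seen), S3--b-->S4 (seen)

Answer: S0, S3, S4, S5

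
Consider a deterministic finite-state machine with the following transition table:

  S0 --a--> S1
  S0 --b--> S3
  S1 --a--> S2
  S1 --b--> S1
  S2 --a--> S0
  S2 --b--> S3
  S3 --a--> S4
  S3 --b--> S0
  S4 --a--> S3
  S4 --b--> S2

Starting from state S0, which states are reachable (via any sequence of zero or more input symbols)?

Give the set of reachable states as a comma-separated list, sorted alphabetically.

BFS from S0:
  visit S0: S0--a-->S1 (new), S0--b-->S3 (new)
  visit S1: S1--a-->S2 (new), S1--b-->S1 (seen)
  visit S3: S3--a-->S4 (new), S3--b-->S0 (seen)
  visit S2: S2--a-->S0 (seen), S2--b-->S3 (seen)
  visit S4: S4--a-->S3 (seen), S4--b-->S2 (seen)

Answer: S0, S1, S2, S3, S4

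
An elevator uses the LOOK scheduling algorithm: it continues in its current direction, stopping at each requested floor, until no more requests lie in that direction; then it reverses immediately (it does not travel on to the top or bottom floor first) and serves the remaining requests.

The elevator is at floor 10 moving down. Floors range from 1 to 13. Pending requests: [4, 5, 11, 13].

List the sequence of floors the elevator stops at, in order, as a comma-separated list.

Answer: 5, 4, 11, 13

Derivation:
Current: 10, moving DOWN
Serve below first (descending): [5, 4]
Then reverse, serve above (ascending): [11, 13]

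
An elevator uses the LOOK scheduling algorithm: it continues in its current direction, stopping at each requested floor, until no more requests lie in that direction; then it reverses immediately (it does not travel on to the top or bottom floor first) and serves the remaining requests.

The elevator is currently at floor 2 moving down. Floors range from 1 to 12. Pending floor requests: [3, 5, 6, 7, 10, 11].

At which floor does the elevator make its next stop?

Answer: 3

Derivation:
Current floor: 2, direction: down
Requests above: [3, 5, 6, 7, 10, 11]
Requests below: []
Moving down but no requests below → reverse; nearest above is min([3, 5, 6, 7, 10, 11]) = 3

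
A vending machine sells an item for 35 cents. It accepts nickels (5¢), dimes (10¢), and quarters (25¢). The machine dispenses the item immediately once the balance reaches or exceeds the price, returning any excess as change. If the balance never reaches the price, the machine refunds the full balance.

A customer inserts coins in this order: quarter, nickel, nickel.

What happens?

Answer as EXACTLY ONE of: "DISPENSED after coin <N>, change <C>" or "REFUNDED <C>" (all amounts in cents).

Price: 35¢
Coin 1 (quarter, 25¢): balance = 25¢
Coin 2 (nickel, 5¢): balance = 30¢
Coin 3 (nickel, 5¢): balance = 35¢
  → balance >= price → DISPENSE, change = 35 - 35 = 0¢

Answer: DISPENSED after coin 3, change 0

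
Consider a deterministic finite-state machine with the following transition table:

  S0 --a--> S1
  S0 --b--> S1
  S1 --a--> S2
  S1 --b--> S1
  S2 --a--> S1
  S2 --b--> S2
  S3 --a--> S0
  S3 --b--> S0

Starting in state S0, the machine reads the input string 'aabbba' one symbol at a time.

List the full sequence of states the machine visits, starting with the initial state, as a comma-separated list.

Answer: S0, S1, S2, S2, S2, S2, S1

Derivation:
Start: S0
  read 'a': S0 --a--> S1
  read 'a': S1 --a--> S2
  read 'b': S2 --b--> S2
  read 'b': S2 --b--> S2
  read 'b': S2 --b--> S2
  read 'a': S2 --a--> S1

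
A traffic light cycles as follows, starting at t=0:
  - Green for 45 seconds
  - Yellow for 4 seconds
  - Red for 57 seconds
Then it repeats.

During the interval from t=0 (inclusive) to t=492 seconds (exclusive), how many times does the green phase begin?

Answer: 5

Derivation:
Cycle = 45+4+57 = 106s
green phase starts at t = k*106 + 0 for k=0,1,2,...
Need k*106+0 < 492 → k < 4.642
k ∈ {0, ..., 4} → 5 starts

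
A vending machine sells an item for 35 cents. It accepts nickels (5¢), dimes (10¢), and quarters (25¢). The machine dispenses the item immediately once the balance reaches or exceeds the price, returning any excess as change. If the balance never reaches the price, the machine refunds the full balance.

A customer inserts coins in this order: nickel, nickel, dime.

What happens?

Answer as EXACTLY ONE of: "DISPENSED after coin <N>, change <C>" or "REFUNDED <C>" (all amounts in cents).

Price: 35¢
Coin 1 (nickel, 5¢): balance = 5¢
Coin 2 (nickel, 5¢): balance = 10¢
Coin 3 (dime, 10¢): balance = 20¢
All coins inserted, balance 20¢ < price 35¢ → REFUND 20¢

Answer: REFUNDED 20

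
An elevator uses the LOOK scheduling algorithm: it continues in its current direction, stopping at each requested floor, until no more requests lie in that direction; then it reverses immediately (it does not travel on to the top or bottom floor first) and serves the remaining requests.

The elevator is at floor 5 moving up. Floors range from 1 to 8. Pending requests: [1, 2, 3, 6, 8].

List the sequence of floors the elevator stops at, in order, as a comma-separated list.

Answer: 6, 8, 3, 2, 1

Derivation:
Current: 5, moving UP
Serve above first (ascending): [6, 8]
Then reverse, serve below (descending): [3, 2, 1]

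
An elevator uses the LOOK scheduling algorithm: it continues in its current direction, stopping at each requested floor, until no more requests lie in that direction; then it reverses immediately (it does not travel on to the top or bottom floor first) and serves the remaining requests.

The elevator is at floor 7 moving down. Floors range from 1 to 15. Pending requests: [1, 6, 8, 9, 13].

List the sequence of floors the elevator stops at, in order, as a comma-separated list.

Current: 7, moving DOWN
Serve below first (descending): [6, 1]
Then reverse, serve above (ascending): [8, 9, 13]

Answer: 6, 1, 8, 9, 13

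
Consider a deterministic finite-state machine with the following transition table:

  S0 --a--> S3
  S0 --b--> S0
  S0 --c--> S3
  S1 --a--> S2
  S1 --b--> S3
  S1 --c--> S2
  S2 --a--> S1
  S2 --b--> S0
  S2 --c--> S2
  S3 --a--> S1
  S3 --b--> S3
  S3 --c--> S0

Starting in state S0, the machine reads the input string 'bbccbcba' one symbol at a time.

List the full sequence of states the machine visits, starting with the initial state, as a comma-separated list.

Start: S0
  read 'b': S0 --b--> S0
  read 'b': S0 --b--> S0
  read 'c': S0 --c--> S3
  read 'c': S3 --c--> S0
  read 'b': S0 --b--> S0
  read 'c': S0 --c--> S3
  read 'b': S3 --b--> S3
  read 'a': S3 --a--> S1

Answer: S0, S0, S0, S3, S0, S0, S3, S3, S1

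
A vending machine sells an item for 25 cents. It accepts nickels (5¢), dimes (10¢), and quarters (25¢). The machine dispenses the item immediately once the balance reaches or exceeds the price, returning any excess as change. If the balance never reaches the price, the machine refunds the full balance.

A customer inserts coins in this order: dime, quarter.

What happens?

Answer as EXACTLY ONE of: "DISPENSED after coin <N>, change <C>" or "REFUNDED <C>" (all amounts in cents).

Answer: DISPENSED after coin 2, change 10

Derivation:
Price: 25¢
Coin 1 (dime, 10¢): balance = 10¢
Coin 2 (quarter, 25¢): balance = 35¢
  → balance >= price → DISPENSE, change = 35 - 25 = 10¢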